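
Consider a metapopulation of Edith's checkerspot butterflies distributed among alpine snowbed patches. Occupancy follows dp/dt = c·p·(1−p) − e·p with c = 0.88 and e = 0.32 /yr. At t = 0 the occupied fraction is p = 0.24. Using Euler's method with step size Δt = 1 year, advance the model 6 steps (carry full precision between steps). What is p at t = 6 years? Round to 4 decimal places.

0.6168

Update rule: p ← p + [c·p·(1−p) − e·p]·Δt with Δt = 1.
p: 0.24000 → 0.32371  (Δp = +0.08371)
p: 0.32371 → 0.41278  (Δp = +0.08906)
p: 0.41278 → 0.49399  (Δp = +0.08122)
p: 0.49399 → 0.55588  (Δp = +0.06189)
p: 0.55588 → 0.59525  (Δp = +0.03937)
p: 0.59525 → 0.61679  (Δp = +0.02153)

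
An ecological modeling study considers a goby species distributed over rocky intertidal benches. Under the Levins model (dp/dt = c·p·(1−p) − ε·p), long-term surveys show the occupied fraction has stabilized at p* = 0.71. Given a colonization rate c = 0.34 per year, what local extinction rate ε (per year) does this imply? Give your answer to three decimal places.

At equilibrium c(1−p*) = ε.
ε = 0.34 × (1 − 0.71) = 0.34 × 0.2900 = 0.0986.

0.099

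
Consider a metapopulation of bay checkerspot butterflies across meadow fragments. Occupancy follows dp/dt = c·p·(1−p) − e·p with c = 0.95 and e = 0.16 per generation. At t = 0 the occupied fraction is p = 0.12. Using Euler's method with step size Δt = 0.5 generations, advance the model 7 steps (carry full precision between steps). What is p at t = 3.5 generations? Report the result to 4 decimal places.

Update rule: p ← p + [c·p·(1−p) − e·p]·Δt with Δt = 0.5.
p: 0.12000 → 0.16056  (Δp = +0.04056)
p: 0.16056 → 0.21174  (Δp = +0.05118)
p: 0.21174 → 0.27408  (Δp = +0.06234)
p: 0.27408 → 0.34666  (Δp = +0.07258)
p: 0.34666 → 0.42650  (Δp = +0.07985)
p: 0.42650 → 0.50857  (Δp = +0.08206)
p: 0.50857 → 0.58660  (Δp = +0.07803)

0.5866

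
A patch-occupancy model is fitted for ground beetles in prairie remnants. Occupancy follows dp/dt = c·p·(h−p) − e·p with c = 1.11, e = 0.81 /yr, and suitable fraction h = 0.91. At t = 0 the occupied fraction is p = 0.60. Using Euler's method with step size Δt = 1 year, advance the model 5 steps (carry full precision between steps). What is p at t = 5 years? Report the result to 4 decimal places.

Update rule: p ← p + [c·p·(h−p) − e·p]·Δt with Δt = 1.
  1  |  dp/dt·Δt = -0.279540  |  p_1 = 0.320460
  2  |  dp/dt·Δt = -0.049867  |  p_2 = 0.270593
  3  |  dp/dt·Δt = -0.027129  |  p_3 = 0.243464
  4  |  dp/dt·Δt = -0.017078  |  p_4 = 0.226386
  5  |  dp/dt·Δt = -0.011588  |  p_5 = 0.214798

0.2148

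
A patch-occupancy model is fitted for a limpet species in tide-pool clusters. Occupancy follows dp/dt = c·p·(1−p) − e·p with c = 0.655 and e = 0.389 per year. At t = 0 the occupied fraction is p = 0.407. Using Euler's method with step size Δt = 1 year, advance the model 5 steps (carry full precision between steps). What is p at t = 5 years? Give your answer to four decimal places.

Update rule: p ← p + [c·p·(1−p) − e·p]·Δt with Δt = 1.
p: 0.40700 → 0.40676  (Δp = -0.00024)
p: 0.40676 → 0.40659  (Δp = -0.00017)
p: 0.40659 → 0.40646  (Δp = -0.00013)
p: 0.40646 → 0.40637  (Δp = -0.00009)
p: 0.40637 → 0.40630  (Δp = -0.00007)

0.4063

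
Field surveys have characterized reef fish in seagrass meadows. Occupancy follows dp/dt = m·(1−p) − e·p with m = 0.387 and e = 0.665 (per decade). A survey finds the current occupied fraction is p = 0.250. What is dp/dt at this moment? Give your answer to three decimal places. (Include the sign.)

Colonization term: m·(1−p) = 0.387×0.7500 = 0.29025.
Extinction term: e·p = 0.16625.
dp/dt = 0.29025 − 0.16625 = 0.12400.

0.124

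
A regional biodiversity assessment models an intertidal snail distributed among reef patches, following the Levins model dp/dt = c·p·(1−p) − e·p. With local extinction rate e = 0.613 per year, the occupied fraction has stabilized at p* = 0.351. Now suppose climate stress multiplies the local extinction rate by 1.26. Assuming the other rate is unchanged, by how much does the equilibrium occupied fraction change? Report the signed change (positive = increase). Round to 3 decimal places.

Balance c(1−p*) = e gives c = e/(1 − 0.35100) = 0.613/0.64900 = 0.94453.
New p* = 1 − e/c = 1 − 0.77238/0.94453 = 0.18226.
Δp* = 0.18226 − 0.35100 = -0.16874.

-0.169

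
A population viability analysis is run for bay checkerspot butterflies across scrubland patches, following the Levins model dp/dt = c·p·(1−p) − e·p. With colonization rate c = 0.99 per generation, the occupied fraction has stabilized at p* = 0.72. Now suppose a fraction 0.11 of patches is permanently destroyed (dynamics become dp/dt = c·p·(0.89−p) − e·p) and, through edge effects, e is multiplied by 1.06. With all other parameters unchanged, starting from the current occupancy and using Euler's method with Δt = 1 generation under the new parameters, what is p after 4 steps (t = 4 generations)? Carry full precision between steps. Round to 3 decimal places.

Balance c(1−p*) = e gives e = 0.99×(1 − 0.72000) = 0.27720.
Starting from p₀ = 0.72000; update p ← p + (dp/dt)·Δt with the new parameters.
  1  |  dp/dt·Δt = -0.090383  |  p_1 = 0.629617
  2  |  dp/dt·Δt = -0.022699  |  p_2 = 0.606918
  3  |  dp/dt·Δt = -0.008242  |  p_3 = 0.598675
  4  |  dp/dt·Δt = -0.003245  |  p_4 = 0.595430

0.595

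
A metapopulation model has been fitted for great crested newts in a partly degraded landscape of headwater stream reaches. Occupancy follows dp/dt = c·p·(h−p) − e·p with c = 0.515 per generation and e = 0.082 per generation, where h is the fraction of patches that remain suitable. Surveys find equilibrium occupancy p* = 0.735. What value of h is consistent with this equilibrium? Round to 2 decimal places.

At equilibrium c(h−p*) = e, so h = p* + e/c.
h = 0.735 + 0.082/0.515 = 0.735 + 0.1592 = 0.8942.

0.89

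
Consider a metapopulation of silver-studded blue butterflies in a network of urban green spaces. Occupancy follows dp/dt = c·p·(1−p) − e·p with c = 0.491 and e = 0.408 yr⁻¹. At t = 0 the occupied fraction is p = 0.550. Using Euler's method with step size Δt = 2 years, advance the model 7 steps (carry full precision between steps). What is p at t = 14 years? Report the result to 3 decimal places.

Update rule: p ← p + [c·p·(1−p) − e·p]·Δt with Δt = 2.
t = 2: p = 0.55000 + (-0.20576) = 0.34425
t = 4: p = 0.34425 + (-0.05923) = 0.28502
t = 6: p = 0.28502 + (-0.03246) = 0.25256
t = 8: p = 0.25256 + (-0.02071) = 0.23185
t = 10: p = 0.23185 + (-0.01430) = 0.21755
t = 12: p = 0.21755 + (-0.01036) = 0.20718
t = 14: p = 0.20718 + (-0.00776) = 0.19942

0.199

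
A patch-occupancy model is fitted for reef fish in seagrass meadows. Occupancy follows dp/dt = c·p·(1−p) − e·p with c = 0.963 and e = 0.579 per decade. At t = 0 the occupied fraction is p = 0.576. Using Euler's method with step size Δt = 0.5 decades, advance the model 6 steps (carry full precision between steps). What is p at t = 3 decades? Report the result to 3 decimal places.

0.433

Update rule: p ← p + [c·p·(1−p) − e·p]·Δt with Δt = 0.5.
  1  |  dp/dt·Δt = -0.049158  |  p_1 = 0.526842
  2  |  dp/dt·Δt = -0.032493  |  p_2 = 0.494349
  3  |  dp/dt·Δt = -0.022754  |  p_3 = 0.471595
  4  |  dp/dt·Δt = -0.016540  |  p_4 = 0.455055
  5  |  dp/dt·Δt = -0.012336  |  p_5 = 0.442719
  6  |  dp/dt·Δt = -0.009372  |  p_6 = 0.433347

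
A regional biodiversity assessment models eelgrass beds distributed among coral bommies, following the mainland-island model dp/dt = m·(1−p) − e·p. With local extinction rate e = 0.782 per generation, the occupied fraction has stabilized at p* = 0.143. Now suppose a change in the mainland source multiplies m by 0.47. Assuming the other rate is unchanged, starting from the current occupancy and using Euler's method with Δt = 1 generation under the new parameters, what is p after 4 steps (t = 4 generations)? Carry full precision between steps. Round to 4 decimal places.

Balance m(1−p*) = e·p* gives m = e·p*/(1−p*) = 0.782×0.14300/0.85700 = 0.13049.
Starting from p₀ = 0.14300; update p ← p + (dp/dt)·Δt with the new parameters.
  1  |  dp/dt·Δt = -0.059268  |  p_1 = 0.083732
  2  |  dp/dt·Δt = -0.009286  |  p_2 = 0.074447
  3  |  dp/dt·Δt = -0.001455  |  p_3 = 0.072992
  4  |  dp/dt·Δt = -0.000228  |  p_4 = 0.072764

0.0728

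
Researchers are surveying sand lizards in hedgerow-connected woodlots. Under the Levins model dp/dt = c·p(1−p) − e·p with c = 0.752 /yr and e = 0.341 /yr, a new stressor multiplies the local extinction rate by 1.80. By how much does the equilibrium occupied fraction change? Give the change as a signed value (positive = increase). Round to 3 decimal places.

Before: p* = 1 − 0.341/0.752 = 0.5465.
After the change, c = 0.752, e = 0.6138, so p* = 1 − 0.6138/0.752 = 0.1838.
Δp* = 0.1838 − 0.5465 = -0.3628.

-0.363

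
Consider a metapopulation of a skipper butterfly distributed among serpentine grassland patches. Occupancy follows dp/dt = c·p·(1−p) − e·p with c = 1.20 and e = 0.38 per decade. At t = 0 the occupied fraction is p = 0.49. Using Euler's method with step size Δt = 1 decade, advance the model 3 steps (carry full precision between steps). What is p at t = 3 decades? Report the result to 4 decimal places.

Update rule: p ← p + [c·p·(1−p) − e·p]·Δt with Δt = 1.
p: 0.49000 → 0.60368  (Δp = +0.11368)
p: 0.60368 → 0.66138  (Δp = +0.05770)
p: 0.66138 → 0.67880  (Δp = +0.01742)

0.6788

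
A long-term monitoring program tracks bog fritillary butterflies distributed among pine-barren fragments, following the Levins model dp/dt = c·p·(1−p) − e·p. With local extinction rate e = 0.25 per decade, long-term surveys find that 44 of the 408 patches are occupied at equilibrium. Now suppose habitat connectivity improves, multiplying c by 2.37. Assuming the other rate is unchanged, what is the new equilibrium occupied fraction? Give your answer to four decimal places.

0.6236

Observed p* = 44/408 = 0.10784.
Balance c(1−p*) = e gives c = e/(1 − 0.10784) = 0.25/0.89216 = 0.28022.
New p* = 1 − e/c = 1 − 0.25000/0.66412 = 0.62356.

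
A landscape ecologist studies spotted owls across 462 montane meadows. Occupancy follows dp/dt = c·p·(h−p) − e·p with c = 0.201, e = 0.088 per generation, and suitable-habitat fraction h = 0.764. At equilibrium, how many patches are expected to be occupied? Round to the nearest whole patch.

151

p* = h − e/c = 0.764 − 0.4378 = 0.3262.
Expected occupied patches = N × p* = 462 × 0.3262 = 150.70 ≈ 151.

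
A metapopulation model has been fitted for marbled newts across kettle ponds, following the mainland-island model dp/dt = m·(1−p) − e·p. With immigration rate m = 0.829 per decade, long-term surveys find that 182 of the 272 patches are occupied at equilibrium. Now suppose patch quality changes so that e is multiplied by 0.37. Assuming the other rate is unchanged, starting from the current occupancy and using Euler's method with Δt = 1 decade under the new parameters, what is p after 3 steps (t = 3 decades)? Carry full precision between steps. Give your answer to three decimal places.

0.845

Observed p* = 182/272 = 0.66912.
Balance m(1−p*) = e·p* gives e = m(1−p*)/p* = 0.829×0.33088/0.66912 = 0.40995.
Starting from p₀ = 0.66912; update p ← p + (dp/dt)·Δt with the new parameters.
  1  |  dp/dt·Δt = +0.172810  |  p_1 = 0.841928
  2  |  dp/dt·Δt = +0.003339  |  p_2 = 0.845266
  3  |  dp/dt·Δt = +0.000065  |  p_3 = 0.845331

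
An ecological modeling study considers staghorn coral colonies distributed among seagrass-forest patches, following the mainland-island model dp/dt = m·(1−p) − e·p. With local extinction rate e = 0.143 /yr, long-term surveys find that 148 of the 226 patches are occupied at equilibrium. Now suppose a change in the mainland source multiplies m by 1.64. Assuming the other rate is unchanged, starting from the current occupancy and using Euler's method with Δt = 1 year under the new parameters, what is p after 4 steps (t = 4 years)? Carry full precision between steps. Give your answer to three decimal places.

Observed p* = 148/226 = 0.65487.
Balance m(1−p*) = e·p* gives m = e·p*/(1−p*) = 0.143×0.65487/0.34513 = 0.27133.
Starting from p₀ = 0.65487; update p ← p + (dp/dt)·Δt with the new parameters.
  1  |  dp/dt·Δt = +0.059933  |  p_1 = 0.714801
  2  |  dp/dt·Δt = +0.024693  |  p_2 = 0.739494
  3  |  dp/dt·Δt = +0.010174  |  p_3 = 0.749668
  4  |  dp/dt·Δt = +0.004192  |  p_4 = 0.753860

0.754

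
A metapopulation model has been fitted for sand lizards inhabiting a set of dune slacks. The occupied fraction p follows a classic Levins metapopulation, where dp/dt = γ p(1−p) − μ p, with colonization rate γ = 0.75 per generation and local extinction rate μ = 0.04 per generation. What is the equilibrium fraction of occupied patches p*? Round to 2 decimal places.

0.95

Setting dp/dt = 0 and dividing through by p* gives γ·(1−p*) = μ.
So p* = 1 − μ/γ = 1 − 0.04/0.75 = 1 − 0.0533 = 0.9467.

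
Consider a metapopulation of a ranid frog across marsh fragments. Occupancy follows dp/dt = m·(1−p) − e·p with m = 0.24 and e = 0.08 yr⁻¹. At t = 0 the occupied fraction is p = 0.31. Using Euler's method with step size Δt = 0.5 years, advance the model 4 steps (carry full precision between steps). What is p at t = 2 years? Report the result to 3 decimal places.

0.531

Update rule: p ← p + [m·(1−p) − e·p]·Δt with Δt = 0.5.
p: 0.31000 → 0.38040  (Δp = +0.07040)
p: 0.38040 → 0.43954  (Δp = +0.05914)
p: 0.43954 → 0.48921  (Δp = +0.04967)
p: 0.48921 → 0.53094  (Δp = +0.04173)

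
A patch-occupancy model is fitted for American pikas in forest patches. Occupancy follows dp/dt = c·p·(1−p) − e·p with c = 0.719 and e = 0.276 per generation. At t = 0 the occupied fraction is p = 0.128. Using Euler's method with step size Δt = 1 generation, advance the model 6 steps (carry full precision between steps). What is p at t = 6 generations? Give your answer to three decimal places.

0.484

Update rule: p ← p + [c·p·(1−p) − e·p]·Δt with Δt = 1.
  1  |  dp/dt·Δt = +0.044924  |  p_1 = 0.172924
  2  |  dp/dt·Δt = +0.055105  |  p_2 = 0.228029
  3  |  dp/dt·Δt = +0.063631  |  p_3 = 0.291660
  4  |  dp/dt·Δt = +0.068043  |  p_4 = 0.359703
  5  |  dp/dt·Δt = +0.066320  |  p_5 = 0.426023
  6  |  dp/dt·Δt = +0.058233  |  p_6 = 0.484256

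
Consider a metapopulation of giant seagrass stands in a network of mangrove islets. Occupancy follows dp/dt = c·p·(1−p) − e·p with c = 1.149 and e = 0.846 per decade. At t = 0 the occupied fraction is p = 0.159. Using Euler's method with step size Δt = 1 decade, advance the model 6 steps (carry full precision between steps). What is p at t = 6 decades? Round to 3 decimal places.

Update rule: p ← p + [c·p·(1−p) − e·p]·Δt with Δt = 1.
p: 0.15900 → 0.17813  (Δp = +0.01913)
p: 0.17813 → 0.19564  (Δp = +0.01752)
p: 0.19564 → 0.21094  (Δp = +0.01530)
p: 0.21094 → 0.22373  (Δp = +0.01279)
p: 0.22373 → 0.23401  (Δp = +0.01028)
p: 0.23401 → 0.24199  (Δp = +0.00799)

0.242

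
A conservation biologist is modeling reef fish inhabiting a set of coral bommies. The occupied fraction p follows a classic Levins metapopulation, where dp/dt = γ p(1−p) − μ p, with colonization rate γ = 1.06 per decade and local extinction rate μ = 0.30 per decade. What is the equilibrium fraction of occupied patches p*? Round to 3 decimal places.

At equilibrium, colonization balances extinction: γ·p*·(1−p*) = μ·p*.
So p* = 1 − μ/γ = 1 − 0.30/1.06 = 1 − 0.2830 = 0.7170.

0.717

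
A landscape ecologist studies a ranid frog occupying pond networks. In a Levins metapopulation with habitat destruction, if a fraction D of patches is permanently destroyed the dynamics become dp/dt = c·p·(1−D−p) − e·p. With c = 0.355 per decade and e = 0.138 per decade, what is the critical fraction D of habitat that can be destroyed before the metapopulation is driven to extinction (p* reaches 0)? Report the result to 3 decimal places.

The nontrivial equilibrium is p* = (1−D) − e/c; extinction occurs when this hits zero.
So D_crit = 1 − e/c = 1 − 0.138/0.355 = 1 − 0.3887 = 0.6113.
This equals the undisturbed p*, a classic result of Lande's extension.

0.611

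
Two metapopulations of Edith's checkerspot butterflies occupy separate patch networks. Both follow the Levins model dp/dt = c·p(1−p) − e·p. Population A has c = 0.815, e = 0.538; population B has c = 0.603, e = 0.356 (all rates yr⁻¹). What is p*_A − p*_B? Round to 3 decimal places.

A: p*_A = 1 − 0.538/0.815 = 0.3399.
B: p*_B = 1 − 0.356/0.603 = 0.4096.
p*_A − p*_B = 0.3399 − 0.4096 = -0.0697.

-0.070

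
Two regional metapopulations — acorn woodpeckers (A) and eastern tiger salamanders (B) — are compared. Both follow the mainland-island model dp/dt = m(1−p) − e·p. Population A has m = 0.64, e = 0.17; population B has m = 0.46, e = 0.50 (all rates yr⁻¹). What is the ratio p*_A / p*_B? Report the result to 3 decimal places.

1.649

A: p*_A = m/(m+e) = 0.64/0.8100 = 0.7901.
B: p*_B = 0.46/0.9600 = 0.4792.
p*_A / p*_B = 0.7901/0.4792 = 1.6490.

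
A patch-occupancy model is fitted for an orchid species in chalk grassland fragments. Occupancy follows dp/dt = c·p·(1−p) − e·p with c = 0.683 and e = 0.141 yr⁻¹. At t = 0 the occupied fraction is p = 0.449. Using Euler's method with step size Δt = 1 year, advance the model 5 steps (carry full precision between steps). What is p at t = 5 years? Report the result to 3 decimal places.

0.773

Update rule: p ← p + [c·p·(1−p) − e·p]·Δt with Δt = 1.
p: 0.44900 → 0.55466  (Δp = +0.10566)
p: 0.55466 → 0.64517  (Δp = +0.09050)
p: 0.64517 → 0.71055  (Δp = +0.06539)
p: 0.71055 → 0.75084  (Δp = +0.04028)
p: 0.75084 → 0.77275  (Δp = +0.02191)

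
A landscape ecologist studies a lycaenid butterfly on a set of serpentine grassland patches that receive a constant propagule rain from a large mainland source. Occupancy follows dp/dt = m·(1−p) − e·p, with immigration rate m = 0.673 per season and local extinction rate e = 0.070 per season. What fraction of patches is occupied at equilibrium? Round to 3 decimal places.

0.906

At equilibrium the propagule rain into empty patches balances local extinction: m(1−p*) = e·p*.
p* = m/(m+e) = 0.673/(0.673+0.070) = 0.673/0.7430 = 0.9058.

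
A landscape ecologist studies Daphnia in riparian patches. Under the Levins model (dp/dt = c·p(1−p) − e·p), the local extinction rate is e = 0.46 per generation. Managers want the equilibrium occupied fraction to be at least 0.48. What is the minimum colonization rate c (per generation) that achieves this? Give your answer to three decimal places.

p* = 1 − e/c ≥ 0.48 requires e/c ≤ 0.5200, i.e. c ≥ e/0.5200.
c_min = 0.46/0.5200 = 0.8846.

0.885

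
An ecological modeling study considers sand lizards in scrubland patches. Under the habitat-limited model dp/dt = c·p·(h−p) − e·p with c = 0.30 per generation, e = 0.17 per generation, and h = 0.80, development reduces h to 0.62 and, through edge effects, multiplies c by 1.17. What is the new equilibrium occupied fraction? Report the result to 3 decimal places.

Before: p* = h − e/c = 0.80 − 0.17/0.30 = 0.80 − 0.5667 = 0.2333.
After: c = 0.351, e = 0.17, h = 0.62; p* = 0.62 − 0.17/0.351 = 0.1357.

0.136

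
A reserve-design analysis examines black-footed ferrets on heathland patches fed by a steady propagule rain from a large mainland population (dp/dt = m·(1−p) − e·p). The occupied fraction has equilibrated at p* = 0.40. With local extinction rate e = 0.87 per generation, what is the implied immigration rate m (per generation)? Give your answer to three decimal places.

0.580

At equilibrium m(1−p*) = e·p*, so m = e·p*/(1−p*).
m = 0.87 × 0.40 / 0.6000 = 0.3480/0.6000 = 0.5800.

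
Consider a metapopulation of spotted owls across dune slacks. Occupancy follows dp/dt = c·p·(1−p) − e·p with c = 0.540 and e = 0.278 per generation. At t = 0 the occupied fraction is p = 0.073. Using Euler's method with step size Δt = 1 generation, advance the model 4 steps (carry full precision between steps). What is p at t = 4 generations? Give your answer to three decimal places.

0.155

Update rule: p ← p + [c·p·(1−p) − e·p]·Δt with Δt = 1.
t = 1: p = 0.07300 + (+0.01625) = 0.08925
t = 2: p = 0.08925 + (+0.01908) = 0.10833
t = 3: p = 0.10833 + (+0.02205) = 0.13038
t = 4: p = 0.13038 + (+0.02498) = 0.15536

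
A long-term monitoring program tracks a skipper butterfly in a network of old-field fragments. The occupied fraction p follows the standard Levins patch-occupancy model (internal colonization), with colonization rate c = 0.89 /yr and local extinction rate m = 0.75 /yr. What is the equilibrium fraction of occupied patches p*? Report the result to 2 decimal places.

0.16

At equilibrium, colonization balances extinction: c·p*·(1−p*) = m·p*.
So p* = 1 − m/c = 1 − 0.75/0.89 = 1 − 0.8427 = 0.1573.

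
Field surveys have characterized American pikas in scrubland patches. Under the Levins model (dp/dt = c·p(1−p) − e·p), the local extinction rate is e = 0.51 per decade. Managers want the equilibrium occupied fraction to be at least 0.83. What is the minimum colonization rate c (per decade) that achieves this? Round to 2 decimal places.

3.00

p* = 1 − e/c ≥ 0.83 requires e/c ≤ 0.1700, i.e. c ≥ e/0.1700.
c_min = 0.51/0.1700 = 3.0000.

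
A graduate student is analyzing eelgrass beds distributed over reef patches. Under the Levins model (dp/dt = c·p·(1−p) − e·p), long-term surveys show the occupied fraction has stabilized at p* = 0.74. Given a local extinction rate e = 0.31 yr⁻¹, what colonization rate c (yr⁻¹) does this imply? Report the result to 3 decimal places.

At equilibrium c(1−p*) = e, so c = e/(1−p*).
c = 0.31/(1 − 0.74) = 0.31/0.2600 = 1.1923.

1.192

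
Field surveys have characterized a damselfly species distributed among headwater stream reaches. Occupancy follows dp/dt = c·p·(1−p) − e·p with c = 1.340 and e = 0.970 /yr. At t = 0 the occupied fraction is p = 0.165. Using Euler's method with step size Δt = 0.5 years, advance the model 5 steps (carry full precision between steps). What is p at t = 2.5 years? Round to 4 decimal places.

0.2195

Update rule: p ← p + [c·p·(1−p) − e·p]·Δt with Δt = 0.5.
p: 0.16500 → 0.17728  (Δp = +0.01228)
p: 0.17728 → 0.18902  (Δp = +0.01174)
p: 0.18902 → 0.20005  (Δp = +0.01103)
p: 0.20005 → 0.21025  (Δp = +0.01020)
p: 0.21025 → 0.21953  (Δp = +0.00928)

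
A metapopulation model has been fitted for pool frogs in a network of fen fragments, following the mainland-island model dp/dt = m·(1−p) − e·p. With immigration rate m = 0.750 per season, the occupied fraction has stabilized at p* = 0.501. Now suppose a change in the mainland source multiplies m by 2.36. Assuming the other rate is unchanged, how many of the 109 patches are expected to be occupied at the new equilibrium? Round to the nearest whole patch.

Balance m(1−p*) = e·p* gives e = m(1−p*)/p* = 0.750×0.49900/0.50100 = 0.74701.
New p* = m/(m+e) = 1.77000/(1.77000+0.74701) = 0.70322.
Expected occupied = 109 × 0.70322 = 76.65 ≈ 77.

77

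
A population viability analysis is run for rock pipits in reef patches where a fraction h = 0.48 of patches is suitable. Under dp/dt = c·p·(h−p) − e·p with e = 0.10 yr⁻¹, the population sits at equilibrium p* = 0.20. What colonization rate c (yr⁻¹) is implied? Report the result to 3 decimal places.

0.357

At equilibrium c(h−p*) = e, so c = e/(h−p*).
c = 0.10/(0.48 − 0.20) = 0.10/0.2800 = 0.3571.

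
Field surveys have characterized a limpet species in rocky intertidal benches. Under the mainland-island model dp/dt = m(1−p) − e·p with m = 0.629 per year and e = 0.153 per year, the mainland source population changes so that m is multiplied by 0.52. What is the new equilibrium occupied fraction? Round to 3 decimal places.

0.681

Before: p* = 0.629/(0.629+0.153) = 0.8043.
After: m = 0.32708, e = 0.153; p* = 0.32708/0.4801 = 0.6813.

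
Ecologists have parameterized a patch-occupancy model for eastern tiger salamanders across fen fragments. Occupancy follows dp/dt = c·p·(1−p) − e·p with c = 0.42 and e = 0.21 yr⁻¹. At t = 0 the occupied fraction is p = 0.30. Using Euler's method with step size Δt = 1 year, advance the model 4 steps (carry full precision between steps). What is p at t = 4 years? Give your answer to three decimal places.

Update rule: p ← p + [c·p·(1−p) − e·p]·Δt with Δt = 1.
t = 1: p = 0.30000 + (+0.02520) = 0.32520
t = 2: p = 0.32520 + (+0.02387) = 0.34907
t = 3: p = 0.34907 + (+0.02213) = 0.37120
t = 4: p = 0.37120 + (+0.02008) = 0.39128

0.391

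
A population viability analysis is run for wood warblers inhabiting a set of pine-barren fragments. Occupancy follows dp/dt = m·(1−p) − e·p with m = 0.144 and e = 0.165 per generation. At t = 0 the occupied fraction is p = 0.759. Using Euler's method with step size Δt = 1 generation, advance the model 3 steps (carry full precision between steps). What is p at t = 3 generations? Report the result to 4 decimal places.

0.5627

Update rule: p ← p + [m·(1−p) − e·p]·Δt with Δt = 1.
step 1: Δp = -0.09053, p = 0.66847
step 2: Δp = -0.06256, p = 0.60591
step 3: Δp = -0.04323, p = 0.56269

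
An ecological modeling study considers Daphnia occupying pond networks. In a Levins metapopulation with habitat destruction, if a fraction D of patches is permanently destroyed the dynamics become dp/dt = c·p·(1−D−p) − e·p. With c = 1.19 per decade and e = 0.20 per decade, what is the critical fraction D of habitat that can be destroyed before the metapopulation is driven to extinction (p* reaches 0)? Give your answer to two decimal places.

0.83

The nontrivial equilibrium is p* = (1−D) − e/c; extinction occurs when this hits zero.
So D_crit = 1 − e/c = 1 − 0.20/1.19 = 1 − 0.1681 = 0.8319.
This equals the undisturbed p*, a classic result of Lande's extension.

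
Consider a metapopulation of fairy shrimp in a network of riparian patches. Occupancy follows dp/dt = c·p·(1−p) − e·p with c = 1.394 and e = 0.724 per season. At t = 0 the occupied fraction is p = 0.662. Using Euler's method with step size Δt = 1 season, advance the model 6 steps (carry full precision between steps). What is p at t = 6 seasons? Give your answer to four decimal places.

Update rule: p ← p + [c·p·(1−p) − e·p]·Δt with Δt = 1.
t = 1: p = 0.66200 + (-0.16737) = 0.49463
t = 2: p = 0.49463 + (-0.00965) = 0.48498
t = 3: p = 0.48498 + (-0.00294) = 0.48204
t = 4: p = 0.48204 + (-0.00095) = 0.48109
t = 5: p = 0.48109 + (-0.00031) = 0.48078
t = 6: p = 0.48078 + (-0.00010) = 0.48068

0.4807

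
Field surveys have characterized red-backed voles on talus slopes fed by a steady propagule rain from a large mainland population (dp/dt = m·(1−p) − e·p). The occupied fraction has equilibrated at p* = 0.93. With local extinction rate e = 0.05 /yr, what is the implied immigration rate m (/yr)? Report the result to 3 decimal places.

0.664

At equilibrium m(1−p*) = e·p*, so m = e·p*/(1−p*).
m = 0.05 × 0.93 / 0.0700 = 0.0465/0.0700 = 0.6643.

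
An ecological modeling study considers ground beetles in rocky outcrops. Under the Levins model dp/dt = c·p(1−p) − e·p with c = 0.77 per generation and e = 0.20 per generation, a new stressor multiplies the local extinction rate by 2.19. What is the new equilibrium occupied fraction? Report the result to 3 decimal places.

Before: p* = 1 − 0.20/0.77 = 0.7403.
After the change, c = 0.77, e = 0.438, so p* = 1 − 0.438/0.77 = 0.4312.

0.431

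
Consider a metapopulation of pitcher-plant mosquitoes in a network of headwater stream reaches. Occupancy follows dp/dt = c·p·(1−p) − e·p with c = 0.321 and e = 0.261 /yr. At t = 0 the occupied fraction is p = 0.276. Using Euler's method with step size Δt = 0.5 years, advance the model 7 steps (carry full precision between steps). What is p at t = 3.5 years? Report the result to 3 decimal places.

0.253

Update rule: p ← p + [c·p·(1−p) − e·p]·Δt with Δt = 0.5.
p: 0.27600 → 0.27205  (Δp = -0.00395)
p: 0.27205 → 0.26834  (Δp = -0.00372)
p: 0.26834 → 0.26483  (Δp = -0.00351)
p: 0.26483 → 0.26152  (Δp = -0.00331)
p: 0.26152 → 0.25839  (Δp = -0.00313)
p: 0.25839 → 0.25542  (Δp = -0.00296)
p: 0.25542 → 0.25261  (Δp = -0.00281)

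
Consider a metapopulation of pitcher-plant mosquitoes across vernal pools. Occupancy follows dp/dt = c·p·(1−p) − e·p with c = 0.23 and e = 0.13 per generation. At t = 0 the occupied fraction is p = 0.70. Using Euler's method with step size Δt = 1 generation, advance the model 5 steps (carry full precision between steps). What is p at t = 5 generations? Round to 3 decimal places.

0.556

Update rule: p ← p + [c·p·(1−p) − e·p]·Δt with Δt = 1.
  1  |  dp/dt·Δt = -0.042700  |  p_1 = 0.657300
  2  |  dp/dt·Δt = -0.033640  |  p_2 = 0.623660
  3  |  dp/dt·Δt = -0.027093  |  p_3 = 0.596567
  4  |  dp/dt·Δt = -0.022199  |  p_4 = 0.574369
  5  |  dp/dt·Δt = -0.018440  |  p_5 = 0.555929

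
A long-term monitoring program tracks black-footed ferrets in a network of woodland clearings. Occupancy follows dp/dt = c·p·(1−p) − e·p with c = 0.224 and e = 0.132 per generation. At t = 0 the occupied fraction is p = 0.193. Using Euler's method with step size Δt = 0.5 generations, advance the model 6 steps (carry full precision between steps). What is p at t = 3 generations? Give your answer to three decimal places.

0.221

Update rule: p ← p + [c·p·(1−p) − e·p]·Δt with Δt = 0.5.
step 1: Δp = +0.00471, p = 0.19771
step 2: Δp = +0.00472, p = 0.20242
step 3: Δp = +0.00472, p = 0.20715
step 4: Δp = +0.00472, p = 0.21187
step 5: Δp = +0.00472, p = 0.21659
step 6: Δp = +0.00471, p = 0.22130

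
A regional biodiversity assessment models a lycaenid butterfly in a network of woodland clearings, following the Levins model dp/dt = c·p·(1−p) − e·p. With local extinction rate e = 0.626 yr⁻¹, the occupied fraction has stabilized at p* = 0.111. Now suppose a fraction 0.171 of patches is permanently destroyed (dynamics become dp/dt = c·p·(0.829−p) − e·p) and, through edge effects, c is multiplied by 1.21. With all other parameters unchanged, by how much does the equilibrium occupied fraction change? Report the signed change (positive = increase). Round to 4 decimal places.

-0.0167

Balance c(1−p*) = e gives c = e/(1 − 0.11100) = 0.626/0.88900 = 0.70416.
New p* = 0.829 − e/c = 0.829 − 0.62600/0.85203 = 0.09428.
Δp* = 0.09428 − 0.11100 = -0.01672.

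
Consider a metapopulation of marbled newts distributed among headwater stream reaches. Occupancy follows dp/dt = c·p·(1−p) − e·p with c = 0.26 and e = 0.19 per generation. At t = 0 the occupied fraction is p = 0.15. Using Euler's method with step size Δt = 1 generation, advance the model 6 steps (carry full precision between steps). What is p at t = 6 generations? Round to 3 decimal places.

Update rule: p ← p + [c·p·(1−p) − e·p]·Δt with Δt = 1.
t = 1: p = 0.15000 + (+0.00465) = 0.15465
t = 2: p = 0.15465 + (+0.00461) = 0.15926
t = 3: p = 0.15926 + (+0.00455) = 0.16381
t = 4: p = 0.16381 + (+0.00449) = 0.16830
t = 5: p = 0.16830 + (+0.00442) = 0.17272
t = 6: p = 0.17272 + (+0.00433) = 0.17705

0.177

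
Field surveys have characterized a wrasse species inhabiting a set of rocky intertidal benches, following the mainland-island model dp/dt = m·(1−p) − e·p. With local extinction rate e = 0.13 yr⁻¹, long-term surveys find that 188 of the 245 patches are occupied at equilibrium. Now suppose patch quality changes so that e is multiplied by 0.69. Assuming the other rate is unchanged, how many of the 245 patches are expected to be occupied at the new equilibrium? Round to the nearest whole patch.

203

Observed p* = 188/245 = 0.76735.
Balance m(1−p*) = e·p* gives m = e·p*/(1−p*) = 0.13×0.76735/0.23265 = 0.42878.
New p* = m/(m+e) = 0.42878/(0.42878+0.08970) = 0.82699.
Expected occupied = 245 × 0.82699 = 202.61 ≈ 203.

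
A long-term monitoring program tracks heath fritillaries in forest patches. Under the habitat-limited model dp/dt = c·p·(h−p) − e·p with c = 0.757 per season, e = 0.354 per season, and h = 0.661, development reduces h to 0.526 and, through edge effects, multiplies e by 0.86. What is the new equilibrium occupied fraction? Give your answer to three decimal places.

0.124

Before: p* = h − e/c = 0.661 − 0.354/0.757 = 0.661 − 0.4676 = 0.1934.
After: c = 0.757, e = 0.30444, h = 0.526; p* = 0.526 − 0.30444/0.757 = 0.1238.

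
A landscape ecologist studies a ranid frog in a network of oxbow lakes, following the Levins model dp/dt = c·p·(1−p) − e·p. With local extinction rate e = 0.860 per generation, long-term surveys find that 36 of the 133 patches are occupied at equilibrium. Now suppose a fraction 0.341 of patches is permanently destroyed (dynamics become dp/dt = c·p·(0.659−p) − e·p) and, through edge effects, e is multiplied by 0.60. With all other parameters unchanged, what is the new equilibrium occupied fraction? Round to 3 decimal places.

0.221

Observed p* = 36/133 = 0.27068.
Balance c(1−p*) = e gives c = e/(1 − 0.27068) = 0.860/0.72932 = 1.17918.
New p* = 0.659 − e/c = 0.659 − 0.51600/1.17918 = 0.22141.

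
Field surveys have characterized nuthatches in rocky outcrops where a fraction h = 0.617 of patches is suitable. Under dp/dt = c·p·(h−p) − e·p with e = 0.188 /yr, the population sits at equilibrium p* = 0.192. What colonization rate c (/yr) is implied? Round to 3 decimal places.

0.442

At equilibrium c(h−p*) = e, so c = e/(h−p*).
c = 0.188/(0.617 − 0.192) = 0.188/0.4250 = 0.4424.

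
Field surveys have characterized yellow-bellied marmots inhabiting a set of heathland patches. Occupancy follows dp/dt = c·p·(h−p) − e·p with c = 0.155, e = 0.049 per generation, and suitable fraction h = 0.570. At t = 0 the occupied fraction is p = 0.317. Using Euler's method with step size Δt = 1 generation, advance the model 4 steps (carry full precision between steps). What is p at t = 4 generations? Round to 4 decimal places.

Update rule: p ← p + [c·p·(h−p) − e·p]·Δt with Δt = 1.
t = 1: p = 0.31700 + (-0.00310) = 0.31390
t = 2: p = 0.31390 + (-0.00292) = 0.31098
t = 3: p = 0.31098 + (-0.00275) = 0.30822
t = 4: p = 0.30822 + (-0.00260) = 0.30563

0.3056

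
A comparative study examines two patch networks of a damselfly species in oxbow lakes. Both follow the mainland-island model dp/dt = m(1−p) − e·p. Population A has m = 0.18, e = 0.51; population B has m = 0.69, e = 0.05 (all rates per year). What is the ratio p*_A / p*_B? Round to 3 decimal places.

0.280

A: p*_A = m/(m+e) = 0.18/0.6900 = 0.2609.
B: p*_B = 0.69/0.7400 = 0.9324.
p*_A / p*_B = 0.2609/0.9324 = 0.2798.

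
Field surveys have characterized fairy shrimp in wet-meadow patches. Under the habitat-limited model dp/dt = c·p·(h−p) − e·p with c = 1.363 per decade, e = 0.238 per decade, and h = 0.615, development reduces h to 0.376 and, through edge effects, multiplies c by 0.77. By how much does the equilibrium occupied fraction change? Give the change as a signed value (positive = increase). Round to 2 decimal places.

-0.29

Before: p* = h − e/c = 0.615 − 0.238/1.363 = 0.615 − 0.1746 = 0.4404.
After: c = 1.04951, e = 0.238, h = 0.376; p* = 0.376 − 0.238/1.04951 = 0.1492.
Δp* = 0.1492 − 0.4404 = -0.2912.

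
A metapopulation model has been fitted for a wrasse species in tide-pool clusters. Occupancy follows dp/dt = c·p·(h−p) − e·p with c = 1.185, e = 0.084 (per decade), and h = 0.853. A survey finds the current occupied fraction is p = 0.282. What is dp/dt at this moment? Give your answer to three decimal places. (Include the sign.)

0.167

Colonization term: c·p·(h−p) = 1.185×0.282×0.5710 = 0.19081.
Extinction term: e·p = 0.02369.
dp/dt = 0.19081 − 0.02369 = 0.16712.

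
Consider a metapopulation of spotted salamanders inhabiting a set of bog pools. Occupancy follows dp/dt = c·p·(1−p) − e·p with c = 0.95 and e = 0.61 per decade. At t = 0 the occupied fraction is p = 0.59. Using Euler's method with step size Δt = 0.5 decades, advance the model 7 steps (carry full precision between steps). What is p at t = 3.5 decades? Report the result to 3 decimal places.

Update rule: p ← p + [c·p·(1−p) − e·p]·Δt with Δt = 0.5.
  1  |  dp/dt·Δt = -0.065047  |  p_1 = 0.524952
  2  |  dp/dt·Δt = -0.041656  |  p_2 = 0.483296
  3  |  dp/dt·Δt = -0.028788  |  p_3 = 0.454508
  4  |  dp/dt·Δt = -0.020858  |  p_4 = 0.433650
  5  |  dp/dt·Δt = -0.015604  |  p_5 = 0.418046
  6  |  dp/dt·Δt = -0.011944  |  p_6 = 0.406102
  7  |  dp/dt·Δt = -0.009299  |  p_7 = 0.396803

0.397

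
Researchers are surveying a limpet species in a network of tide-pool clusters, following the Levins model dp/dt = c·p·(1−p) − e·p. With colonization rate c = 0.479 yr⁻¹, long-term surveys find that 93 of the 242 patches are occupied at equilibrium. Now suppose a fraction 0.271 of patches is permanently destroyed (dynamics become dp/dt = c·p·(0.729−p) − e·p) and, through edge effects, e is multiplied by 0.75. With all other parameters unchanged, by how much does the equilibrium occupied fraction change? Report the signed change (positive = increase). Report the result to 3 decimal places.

Observed p* = 93/242 = 0.38430.
Balance c(1−p*) = e gives e = 0.479×(1 − 0.38430) = 0.29492.
New p* = 0.729 − e/c = 0.729 − 0.22119/0.47900 = 0.26723.
Δp* = 0.26723 − 0.38430 = -0.11707.

-0.117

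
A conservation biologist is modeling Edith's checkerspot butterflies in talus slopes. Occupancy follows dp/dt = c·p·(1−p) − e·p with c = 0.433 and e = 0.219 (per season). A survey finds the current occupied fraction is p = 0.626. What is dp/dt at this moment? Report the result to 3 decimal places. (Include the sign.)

Colonization term: c·p·(1−p) = 0.433×0.626×0.3740 = 0.10138.
Extinction term: e·p = 0.13709.
dp/dt = 0.10138 − 0.13709 = -0.03572.

-0.036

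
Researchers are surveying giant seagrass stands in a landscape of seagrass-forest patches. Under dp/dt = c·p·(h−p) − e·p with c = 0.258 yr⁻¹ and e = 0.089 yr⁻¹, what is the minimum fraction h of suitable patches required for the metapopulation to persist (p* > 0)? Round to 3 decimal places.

0.345

p* = h − e/c is positive only when h > e/c.
h_min = e/c = 0.089/0.258 = 0.3450.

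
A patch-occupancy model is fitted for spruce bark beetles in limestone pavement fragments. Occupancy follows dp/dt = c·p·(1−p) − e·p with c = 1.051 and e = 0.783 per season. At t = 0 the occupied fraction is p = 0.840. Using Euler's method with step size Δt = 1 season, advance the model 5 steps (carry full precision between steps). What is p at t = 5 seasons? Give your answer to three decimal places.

0.270

Update rule: p ← p + [c·p·(1−p) − e·p]·Δt with Δt = 1.
  1  |  dp/dt·Δt = -0.516466  |  p_1 = 0.323534
  2  |  dp/dt·Δt = -0.023306  |  p_2 = 0.300229
  3  |  dp/dt·Δt = -0.014273  |  p_3 = 0.285956
  4  |  dp/dt·Δt = -0.009305  |  p_4 = 0.276651
  5  |  dp/dt·Δt = -0.006297  |  p_5 = 0.270354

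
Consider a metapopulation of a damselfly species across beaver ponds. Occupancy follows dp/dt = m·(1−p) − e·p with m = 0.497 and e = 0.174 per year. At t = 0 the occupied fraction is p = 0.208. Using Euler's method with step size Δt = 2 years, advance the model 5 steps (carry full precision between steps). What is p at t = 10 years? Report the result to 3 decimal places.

0.743

Update rule: p ← p + [m·(1−p) − e·p]·Δt with Δt = 2.
step 1: Δp = +0.71486, p = 0.92286
step 2: Δp = -0.24448, p = 0.67838
step 3: Δp = +0.08361, p = 0.76199
step 4: Δp = -0.02860, p = 0.73340
step 5: Δp = +0.00978, p = 0.74318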